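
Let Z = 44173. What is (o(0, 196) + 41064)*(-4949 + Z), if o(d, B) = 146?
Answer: 1616421040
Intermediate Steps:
(o(0, 196) + 41064)*(-4949 + Z) = (146 + 41064)*(-4949 + 44173) = 41210*39224 = 1616421040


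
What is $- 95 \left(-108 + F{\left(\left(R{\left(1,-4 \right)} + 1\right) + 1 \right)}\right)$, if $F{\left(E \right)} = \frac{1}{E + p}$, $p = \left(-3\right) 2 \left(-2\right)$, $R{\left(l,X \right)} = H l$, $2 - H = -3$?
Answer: $10255$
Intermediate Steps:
$H = 5$ ($H = 2 - -3 = 2 + 3 = 5$)
$R{\left(l,X \right)} = 5 l$
$p = 12$ ($p = \left(-6\right) \left(-2\right) = 12$)
$F{\left(E \right)} = \frac{1}{12 + E}$ ($F{\left(E \right)} = \frac{1}{E + 12} = \frac{1}{12 + E}$)
$- 95 \left(-108 + F{\left(\left(R{\left(1,-4 \right)} + 1\right) + 1 \right)}\right) = - 95 \left(-108 + \frac{1}{12 + \left(\left(5 \cdot 1 + 1\right) + 1\right)}\right) = - 95 \left(-108 + \frac{1}{12 + \left(\left(5 + 1\right) + 1\right)}\right) = - 95 \left(-108 + \frac{1}{12 + \left(6 + 1\right)}\right) = - 95 \left(-108 + \frac{1}{12 + 7}\right) = - 95 \left(-108 + \frac{1}{19}\right) = \left(-95\right) \left(- \frac{2051}{19}\right) = 10255$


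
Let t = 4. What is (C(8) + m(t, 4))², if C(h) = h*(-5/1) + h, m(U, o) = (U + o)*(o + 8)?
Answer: 4096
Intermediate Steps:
m(U, o) = (8 + o)*(U + o) (m(U, o) = (U + o)*(8 + o) = (8 + o)*(U + o))
C(h) = -4*h (C(h) = h*(-5*1) + h = h*(-5) + h = -5*h + h = -4*h)
(C(8) + m(t, 4))² = (-4*8 + (4² + 8*4 + 8*4 + 4*4))² = (-32 + (16 + 32 + 32 + 16))² = (-32 + 96)² = 64² = 4096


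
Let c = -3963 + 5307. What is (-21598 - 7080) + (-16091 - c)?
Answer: -46113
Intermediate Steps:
c = 1344
(-21598 - 7080) + (-16091 - c) = (-21598 - 7080) + (-16091 - 1*1344) = -28678 + (-16091 - 1344) = -28678 - 17435 = -46113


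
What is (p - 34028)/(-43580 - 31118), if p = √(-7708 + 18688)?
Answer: 17014/37349 - 3*√305/37349 ≈ 0.45414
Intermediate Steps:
p = 6*√305 (p = √10980 = 6*√305 ≈ 104.79)
(p - 34028)/(-43580 - 31118) = (6*√305 - 34028)/(-43580 - 31118) = (-34028 + 6*√305)/(-74698) = (-34028 + 6*√305)*(-1/74698) = 17014/37349 - 3*√305/37349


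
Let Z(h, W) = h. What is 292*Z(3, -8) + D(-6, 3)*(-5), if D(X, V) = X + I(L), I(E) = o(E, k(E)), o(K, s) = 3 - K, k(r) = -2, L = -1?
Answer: 886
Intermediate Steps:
I(E) = 3 - E
D(X, V) = 4 + X (D(X, V) = X + (3 - 1*(-1)) = X + (3 + 1) = X + 4 = 4 + X)
292*Z(3, -8) + D(-6, 3)*(-5) = 292*3 + (4 - 6)*(-5) = 876 - 2*(-5) = 876 + 10 = 886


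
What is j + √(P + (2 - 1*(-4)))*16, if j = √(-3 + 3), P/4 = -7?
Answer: 16*I*√22 ≈ 75.047*I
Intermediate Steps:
P = -28 (P = 4*(-7) = -28)
j = 0 (j = √0 = 0)
j + √(P + (2 - 1*(-4)))*16 = 0 + √(-28 + (2 - 1*(-4)))*16 = 0 + √(-28 + (2 + 4))*16 = 0 + √(-28 + 6)*16 = 0 + √(-22)*16 = 0 + (I*√22)*16 = 0 + 16*I*√22 = 16*I*√22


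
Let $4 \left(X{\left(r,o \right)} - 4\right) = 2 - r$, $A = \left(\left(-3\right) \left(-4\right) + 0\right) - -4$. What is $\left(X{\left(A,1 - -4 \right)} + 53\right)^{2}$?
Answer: $\frac{11449}{4} \approx 2862.3$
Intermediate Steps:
$A = 16$ ($A = \left(12 + 0\right) + 4 = 12 + 4 = 16$)
$X{\left(r,o \right)} = \frac{9}{2} - \frac{r}{4}$ ($X{\left(r,o \right)} = 4 + \frac{2 - r}{4} = 4 - \left(- \frac{1}{2} + \frac{r}{4}\right) = \frac{9}{2} - \frac{r}{4}$)
$\left(X{\left(A,1 - -4 \right)} + 53\right)^{2} = \left(\left(\frac{9}{2} - 4\right) + 53\right)^{2} = \left(\frac{1}{2} + 53\right)^{2} = \left(\frac{107}{2}\right)^{2} = \frac{11449}{4}$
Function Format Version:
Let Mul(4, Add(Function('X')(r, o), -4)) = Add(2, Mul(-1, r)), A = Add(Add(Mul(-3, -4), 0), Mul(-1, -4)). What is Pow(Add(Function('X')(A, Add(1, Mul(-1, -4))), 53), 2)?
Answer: Rational(11449, 4) ≈ 2862.3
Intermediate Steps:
A = 16 (A = Add(Add(12, 0), 4) = Add(12, 4) = 16)
Function('X')(r, o) = Add(Rational(9, 2), Mul(Rational(-1, 4), r)) (Function('X')(r, o) = Add(4, Mul(Rational(1, 4), Add(2, Mul(-1, r)))) = Add(4, Add(Rational(1, 2), Mul(Rational(-1, 4), r))) = Add(Rational(9, 2), Mul(Rational(-1, 4), r)))
Pow(Add(Function('X')(A, Add(1, Mul(-1, -4))), 53), 2) = Pow(Add(Add(Rational(9, 2), Mul(Rational(-1, 4), 16)), 53), 2) = Pow(Add(Add(Rational(9, 2), -4), 53), 2) = Pow(Add(Rational(1, 2), 53), 2) = Pow(Rational(107, 2), 2) = Rational(11449, 4)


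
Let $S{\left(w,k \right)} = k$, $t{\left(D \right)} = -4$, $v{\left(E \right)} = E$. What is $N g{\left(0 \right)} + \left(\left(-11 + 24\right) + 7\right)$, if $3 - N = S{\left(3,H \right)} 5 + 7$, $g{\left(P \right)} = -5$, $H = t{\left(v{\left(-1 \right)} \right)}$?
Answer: $-60$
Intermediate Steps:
$H = -4$
$N = 16$ ($N = 3 - \left(\left(-4\right) 5 + 7\right) = 3 - \left(-20 + 7\right) = 3 - -13 = 3 + 13 = 16$)
$N g{\left(0 \right)} + \left(\left(-11 + 24\right) + 7\right) = 16 \left(-5\right) + \left(\left(-11 + 24\right) + 7\right) = -80 + \left(13 + 7\right) = -80 + 20 = -60$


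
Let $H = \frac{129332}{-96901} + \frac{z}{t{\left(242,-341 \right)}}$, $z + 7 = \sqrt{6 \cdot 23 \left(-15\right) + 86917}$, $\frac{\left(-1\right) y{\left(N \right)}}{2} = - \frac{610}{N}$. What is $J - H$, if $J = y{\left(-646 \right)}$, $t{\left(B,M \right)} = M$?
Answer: $- \frac{875779385}{1524709549} + \frac{\sqrt{84847}}{341} \approx 0.27982$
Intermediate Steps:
$y{\left(N \right)} = \frac{1220}{N}$ ($y{\left(N \right)} = - 2 \left(- \frac{610}{N}\right) = \frac{1220}{N}$)
$J = - \frac{610}{323}$ ($J = \frac{1220}{-646} = 1220 \left(- \frac{1}{646}\right) = - \frac{610}{323} \approx -1.8885$)
$z = -7 + \sqrt{84847}$ ($z = -7 + \sqrt{6 \cdot 23 \left(-15\right) + 86917} = -7 + \sqrt{138 \left(-15\right) + 86917} = -7 + \sqrt{-2070 + 86917} = -7 + \sqrt{84847} \approx 284.29$)
$H = - \frac{6203415}{4720463} - \frac{\sqrt{84847}}{341}$ ($H = \frac{129332}{-96901} + \frac{-7 + \sqrt{84847}}{-341} = 129332 \left(- \frac{1}{96901}\right) + \left(-7 + \sqrt{84847}\right) \left(- \frac{1}{341}\right) = - \frac{18476}{13843} + \left(\frac{7}{341} - \frac{\sqrt{84847}}{341}\right) = - \frac{6203415}{4720463} - \frac{\sqrt{84847}}{341} \approx -2.1684$)
$J - H = - \frac{610}{323} - \left(- \frac{6203415}{4720463} - \frac{\sqrt{84847}}{341}\right) = - \frac{610}{323} + \left(\frac{6203415}{4720463} + \frac{\sqrt{84847}}{341}\right) = - \frac{875779385}{1524709549} + \frac{\sqrt{84847}}{341}$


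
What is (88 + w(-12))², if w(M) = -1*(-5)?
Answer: 8649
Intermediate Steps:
w(M) = 5
(88 + w(-12))² = (88 + 5)² = 93² = 8649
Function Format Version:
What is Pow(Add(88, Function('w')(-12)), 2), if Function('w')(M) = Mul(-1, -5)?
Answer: 8649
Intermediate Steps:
Function('w')(M) = 5
Pow(Add(88, Function('w')(-12)), 2) = Pow(Add(88, 5), 2) = Pow(93, 2) = 8649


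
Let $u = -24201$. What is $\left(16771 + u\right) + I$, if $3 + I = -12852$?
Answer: $-20285$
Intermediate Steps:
$I = -12855$ ($I = -3 - 12852 = -12855$)
$\left(16771 + u\right) + I = \left(16771 - 24201\right) - 12855 = -7430 - 12855 = -20285$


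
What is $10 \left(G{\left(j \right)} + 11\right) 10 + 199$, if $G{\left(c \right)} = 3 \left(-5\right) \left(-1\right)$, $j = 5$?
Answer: $2799$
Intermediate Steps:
$G{\left(c \right)} = 15$ ($G{\left(c \right)} = \left(-15\right) \left(-1\right) = 15$)
$10 \left(G{\left(j \right)} + 11\right) 10 + 199 = 10 \left(15 + 11\right) 10 + 199 = 10 \cdot 26 \cdot 10 + 199 = 10 \cdot 260 + 199 = 2600 + 199 = 2799$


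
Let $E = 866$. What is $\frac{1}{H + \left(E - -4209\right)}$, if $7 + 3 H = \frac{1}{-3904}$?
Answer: $\frac{11712}{59411071} \approx 0.00019713$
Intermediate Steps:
$H = - \frac{27329}{11712}$ ($H = - \frac{7}{3} + \frac{1}{3 \left(-3904\right)} = - \frac{7}{3} + \frac{1}{3} \left(- \frac{1}{3904}\right) = - \frac{7}{3} - \frac{1}{11712} = - \frac{27329}{11712} \approx -2.3334$)
$\frac{1}{H + \left(E - -4209\right)} = \frac{1}{- \frac{27329}{11712} + \left(866 - -4209\right)} = \frac{1}{- \frac{27329}{11712} + \left(866 + 4209\right)} = \frac{1}{- \frac{27329}{11712} + 5075} = \frac{1}{\frac{59411071}{11712}} = \frac{11712}{59411071}$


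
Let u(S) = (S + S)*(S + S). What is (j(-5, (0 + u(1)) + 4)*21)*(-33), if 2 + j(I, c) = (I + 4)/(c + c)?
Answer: 22869/16 ≈ 1429.3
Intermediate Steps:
u(S) = 4*S² (u(S) = (2*S)*(2*S) = 4*S²)
j(I, c) = -2 + (4 + I)/(2*c) (j(I, c) = -2 + (I + 4)/(c + c) = -2 + (4 + I)/((2*c)) = -2 + (4 + I)*(1/(2*c)) = -2 + (4 + I)/(2*c))
(j(-5, (0 + u(1)) + 4)*21)*(-33) = (((4 - 5 - 4*((0 + 4*1²) + 4))/(2*((0 + 4*1²) + 4)))*21)*(-33) = (((4 - 5 - 4*((0 + 4*1) + 4))/(2*((0 + 4*1) + 4)))*21)*(-33) = (((4 - 5 - 4*((0 + 4) + 4))/(2*((0 + 4) + 4)))*21)*(-33) = (((4 - 5 - 4*(4 + 4))/(2*(4 + 4)))*21)*(-33) = (((½)*(4 - 5 - 4*8)/8)*21)*(-33) = (((½)*(⅛)*(4 - 5 - 32))*21)*(-33) = (((½)*(⅛)*(-33))*21)*(-33) = -33/16*21*(-33) = -693/16*(-33) = 22869/16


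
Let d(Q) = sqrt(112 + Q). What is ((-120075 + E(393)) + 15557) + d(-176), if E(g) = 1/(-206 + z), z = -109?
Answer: -32923171/315 + 8*I ≈ -1.0452e+5 + 8.0*I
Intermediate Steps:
E(g) = -1/315 (E(g) = 1/(-206 - 109) = 1/(-315) = -1/315)
((-120075 + E(393)) + 15557) + d(-176) = ((-120075 - 1/315) + 15557) + sqrt(112 - 176) = (-37823626/315 + 15557) + sqrt(-64) = -32923171/315 + 8*I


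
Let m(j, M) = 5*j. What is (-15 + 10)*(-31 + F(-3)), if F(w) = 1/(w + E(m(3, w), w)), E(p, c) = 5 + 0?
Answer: 305/2 ≈ 152.50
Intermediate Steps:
E(p, c) = 5
F(w) = 1/(5 + w) (F(w) = 1/(w + 5) = 1/(5 + w))
(-15 + 10)*(-31 + F(-3)) = (-15 + 10)*(-31 + 1/(5 - 3)) = -5*(-31 + 1/2) = -5*(-31 + ½) = -5*(-61/2) = 305/2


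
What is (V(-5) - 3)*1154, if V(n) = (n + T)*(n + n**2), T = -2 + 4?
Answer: -72702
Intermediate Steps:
T = 2
V(n) = (2 + n)*(n + n**2) (V(n) = (n + 2)*(n + n**2) = (2 + n)*(n + n**2))
(V(-5) - 3)*1154 = (-5*(2 + (-5)**2 + 3*(-5)) - 3)*1154 = (-5*(2 + 25 - 15) - 3)*1154 = (-5*12 - 3)*1154 = (-60 - 3)*1154 = -63*1154 = -72702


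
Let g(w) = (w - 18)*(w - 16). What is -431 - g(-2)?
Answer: -791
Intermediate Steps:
g(w) = (-18 + w)*(-16 + w)
-431 - g(-2) = -431 - (288 + (-2)² - 34*(-2)) = -431 - (288 + 4 + 68) = -431 - 1*360 = -431 - 360 = -791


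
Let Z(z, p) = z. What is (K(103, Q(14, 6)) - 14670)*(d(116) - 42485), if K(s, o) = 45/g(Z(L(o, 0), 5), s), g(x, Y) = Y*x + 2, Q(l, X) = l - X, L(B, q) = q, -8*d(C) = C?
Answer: 2490045705/4 ≈ 6.2251e+8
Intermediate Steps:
d(C) = -C/8
g(x, Y) = 2 + Y*x
K(s, o) = 45/2 (K(s, o) = 45/(2 + s*0) = 45/(2 + 0) = 45/2)
(K(103, Q(14, 6)) - 14670)*(d(116) - 42485) = (45/2 - 14670)*(-⅛*116 - 42485) = -29295*(-29/2 - 42485)/2 = -29295/2*(-84999/2) = 2490045705/4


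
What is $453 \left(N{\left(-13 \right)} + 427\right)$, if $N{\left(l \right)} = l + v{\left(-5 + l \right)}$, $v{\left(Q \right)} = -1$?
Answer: $187089$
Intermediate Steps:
$N{\left(l \right)} = -1 + l$ ($N{\left(l \right)} = l - 1 = -1 + l$)
$453 \left(N{\left(-13 \right)} + 427\right) = 453 \left(\left(-1 - 13\right) + 427\right) = 453 \left(-14 + 427\right) = 453 \cdot 413 = 187089$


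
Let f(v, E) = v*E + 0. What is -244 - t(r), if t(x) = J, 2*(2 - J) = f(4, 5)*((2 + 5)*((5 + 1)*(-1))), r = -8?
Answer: -666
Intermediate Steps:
f(v, E) = E*v (f(v, E) = E*v + 0 = E*v)
J = 422 (J = 2 - 5*4*(2 + 5)*((5 + 1)*(-1))/2 = 2 - 10*7*(6*(-1)) = 2 - 10*7*(-6) = 2 - 10*(-42) = 2 - ½*(-840) = 2 + 420 = 422)
t(x) = 422
-244 - t(r) = -244 - 1*422 = -244 - 422 = -666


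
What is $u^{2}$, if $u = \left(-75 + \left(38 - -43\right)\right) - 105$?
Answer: $9801$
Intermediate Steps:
$u = -99$ ($u = \left(-75 + \left(38 + 43\right)\right) - 105 = \left(-75 + 81\right) - 105 = 6 - 105 = -99$)
$u^{2} = \left(-99\right)^{2} = 9801$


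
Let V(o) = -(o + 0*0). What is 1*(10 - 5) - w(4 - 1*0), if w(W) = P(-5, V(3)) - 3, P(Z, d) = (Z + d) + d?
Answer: 19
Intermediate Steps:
V(o) = -o (V(o) = -(o + 0) = -o)
P(Z, d) = Z + 2*d
w(W) = -14 (w(W) = (-5 + 2*(-1*3)) - 3 = (-5 + 2*(-3)) - 3 = (-5 - 6) - 3 = -11 - 3 = -14)
1*(10 - 5) - w(4 - 1*0) = 1*(10 - 5) - 1*(-14) = 1*5 + 14 = 5 + 14 = 19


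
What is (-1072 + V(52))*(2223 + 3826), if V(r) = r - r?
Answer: -6484528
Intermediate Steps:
V(r) = 0
(-1072 + V(52))*(2223 + 3826) = (-1072 + 0)*(2223 + 3826) = -1072*6049 = -6484528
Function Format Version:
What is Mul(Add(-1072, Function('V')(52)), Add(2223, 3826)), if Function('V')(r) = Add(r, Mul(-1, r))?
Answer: -6484528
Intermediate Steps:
Function('V')(r) = 0
Mul(Add(-1072, Function('V')(52)), Add(2223, 3826)) = Mul(Add(-1072, 0), Add(2223, 3826)) = Mul(-1072, 6049) = -6484528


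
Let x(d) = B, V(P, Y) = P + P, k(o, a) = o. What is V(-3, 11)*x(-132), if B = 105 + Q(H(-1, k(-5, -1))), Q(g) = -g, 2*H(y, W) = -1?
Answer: -633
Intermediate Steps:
H(y, W) = -1/2 (H(y, W) = (1/2)*(-1) = -1/2)
V(P, Y) = 2*P
B = 211/2 (B = 105 - 1*(-1/2) = 105 + 1/2 = 211/2 ≈ 105.50)
x(d) = 211/2
V(-3, 11)*x(-132) = (2*(-3))*(211/2) = -6*211/2 = -633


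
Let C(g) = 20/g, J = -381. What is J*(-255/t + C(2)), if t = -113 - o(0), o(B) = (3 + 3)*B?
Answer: -527685/113 ≈ -4669.8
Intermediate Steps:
o(B) = 6*B
t = -113 (t = -113 - 6*0 = -113 - 1*0 = -113 + 0 = -113)
J*(-255/t + C(2)) = -381*(-255/(-113) + 20/2) = -381*(-255*(-1/113) + 20*(½)) = -381*(255/113 + 10) = -381*1385/113 = -527685/113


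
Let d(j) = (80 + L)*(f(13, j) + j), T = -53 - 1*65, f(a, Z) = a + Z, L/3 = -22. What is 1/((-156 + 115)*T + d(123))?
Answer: 1/8464 ≈ 0.00011815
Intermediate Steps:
L = -66 (L = 3*(-22) = -66)
f(a, Z) = Z + a
T = -118 (T = -53 - 65 = -118)
d(j) = 182 + 28*j (d(j) = (80 - 66)*((j + 13) + j) = 14*((13 + j) + j) = 14*(13 + 2*j) = 182 + 28*j)
1/((-156 + 115)*T + d(123)) = 1/((-156 + 115)*(-118) + (182 + 28*123)) = 1/(-41*(-118) + (182 + 3444)) = 1/(4838 + 3626) = 1/8464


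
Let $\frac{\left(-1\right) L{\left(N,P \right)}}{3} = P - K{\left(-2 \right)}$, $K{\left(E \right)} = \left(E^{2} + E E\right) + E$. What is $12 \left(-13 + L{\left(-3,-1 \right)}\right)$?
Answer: $96$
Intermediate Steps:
$K{\left(E \right)} = E + 2 E^{2}$ ($K{\left(E \right)} = \left(E^{2} + E^{2}\right) + E = 2 E^{2} + E = E + 2 E^{2}$)
$L{\left(N,P \right)} = 18 - 3 P$ ($L{\left(N,P \right)} = - 3 \left(P - - 2 \left(1 + 2 \left(-2\right)\right)\right) = - 3 \left(P - - 2 \left(1 - 4\right)\right) = - 3 \left(P - \left(-2\right) \left(-3\right)\right) = - 3 \left(P - 6\right) = - 3 \left(-6 + P\right) = 18 - 3 P$)
$12 \left(-13 + L{\left(-3,-1 \right)}\right) = 12 \left(-13 + \left(18 - -3\right)\right) = 12 \left(-13 + \left(18 + 3\right)\right) = 12 \left(-13 + 21\right) = 12 \cdot 8 = 96$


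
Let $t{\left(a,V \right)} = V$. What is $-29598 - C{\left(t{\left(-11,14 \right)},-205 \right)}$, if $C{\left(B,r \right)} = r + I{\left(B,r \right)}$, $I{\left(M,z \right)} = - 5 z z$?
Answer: $180732$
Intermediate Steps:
$I{\left(M,z \right)} = - 5 z^{2}$
$C{\left(B,r \right)} = r - 5 r^{2}$
$-29598 - C{\left(t{\left(-11,14 \right)},-205 \right)} = -29598 - - 205 \left(1 - -1025\right) = -29598 - - 205 \left(1 + 1025\right) = -29598 - \left(-205\right) 1026 = -29598 - -210330 = -29598 + 210330 = 180732$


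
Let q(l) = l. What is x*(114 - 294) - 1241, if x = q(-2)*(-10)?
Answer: -4841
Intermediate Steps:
x = 20 (x = -2*(-10) = 20)
x*(114 - 294) - 1241 = 20*(114 - 294) - 1241 = 20*(-180) - 1241 = -3600 - 1241 = -4841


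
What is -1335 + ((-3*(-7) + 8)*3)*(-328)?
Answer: -29871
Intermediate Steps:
-1335 + ((-3*(-7) + 8)*3)*(-328) = -1335 + ((21 + 8)*3)*(-328) = -1335 + (29*3)*(-328) = -1335 + 87*(-328) = -1335 - 28536 = -29871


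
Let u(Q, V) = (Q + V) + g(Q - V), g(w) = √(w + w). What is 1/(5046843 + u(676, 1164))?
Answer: 5048683/25489200035465 - 4*I*√61/25489200035465 ≈ 1.9807e-7 - 1.2257e-12*I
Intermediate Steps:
g(w) = √2*√w (g(w) = √(2*w) = √2*√w)
u(Q, V) = Q + V + √2*√(Q - V) (u(Q, V) = (Q + V) + √2*√(Q - V) = Q + V + √2*√(Q - V))
1/(5046843 + u(676, 1164)) = 1/(5046843 + (676 + 1164 + √(-2*1164 + 2*676))) = 1/(5046843 + (676 + 1164 + √(-2328 + 1352))) = 1/(5046843 + (676 + 1164 + √(-976))) = 1/(5046843 + (676 + 1164 + 4*I*√61)) = 1/(5046843 + (1840 + 4*I*√61)) = 1/(5048683 + 4*I*√61)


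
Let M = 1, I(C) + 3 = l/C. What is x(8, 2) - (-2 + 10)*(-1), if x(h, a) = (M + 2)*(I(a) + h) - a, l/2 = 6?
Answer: 39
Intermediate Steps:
l = 12 (l = 2*6 = 12)
I(C) = -3 + 12/C
x(h, a) = -9 - a + 3*h + 36/a (x(h, a) = (1 + 2)*((-3 + 12/a) + h) - a = 3*(-3 + h + 12/a) - a = (-9 + 3*h + 36/a) - a = -9 - a + 3*h + 36/a)
x(8, 2) - (-2 + 10)*(-1) = (-9 - 1*2 + 3*8 + 36/2) - (-2 + 10)*(-1) = (-9 - 2 + 24 + 36*(½)) - 8*(-1) = (-9 - 2 + 24 + 18) - 1*(-8) = 31 + 8 = 39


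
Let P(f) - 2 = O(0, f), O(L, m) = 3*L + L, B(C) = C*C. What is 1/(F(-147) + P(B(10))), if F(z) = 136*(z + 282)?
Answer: 1/18362 ≈ 5.4460e-5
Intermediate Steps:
B(C) = C**2
O(L, m) = 4*L
P(f) = 2 (P(f) = 2 + 4*0 = 2 + 0 = 2)
F(z) = 38352 + 136*z (F(z) = 136*(282 + z) = 38352 + 136*z)
1/(F(-147) + P(B(10))) = 1/((38352 + 136*(-147)) + 2) = 1/((38352 - 19992) + 2) = 1/(18360 + 2) = 1/18362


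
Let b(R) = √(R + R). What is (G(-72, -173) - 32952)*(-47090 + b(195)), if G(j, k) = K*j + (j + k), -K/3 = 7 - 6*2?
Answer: 1614103930 - 34277*√390 ≈ 1.6134e+9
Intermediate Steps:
b(R) = √2*√R (b(R) = √(2*R) = √2*√R)
K = 15 (K = -3*(7 - 6*2) = -3*(7 - 12) = -3*(-5) = 15)
G(j, k) = k + 16*j (G(j, k) = 15*j + (j + k) = k + 16*j)
(G(-72, -173) - 32952)*(-47090 + b(195)) = ((-173 + 16*(-72)) - 32952)*(-47090 + √2*√195) = ((-173 - 1152) - 32952)*(-47090 + √390) = (-1325 - 32952)*(-47090 + √390) = -34277*(-47090 + √390) = 1614103930 - 34277*√390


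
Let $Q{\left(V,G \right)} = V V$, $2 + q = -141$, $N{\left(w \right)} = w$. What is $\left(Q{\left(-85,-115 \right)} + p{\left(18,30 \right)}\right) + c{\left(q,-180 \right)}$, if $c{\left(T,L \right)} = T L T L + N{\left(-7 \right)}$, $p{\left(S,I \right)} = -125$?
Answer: $662554693$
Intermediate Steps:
$q = -143$ ($q = -2 - 141 = -143$)
$c{\left(T,L \right)} = -7 + L^{2} T^{2}$ ($c{\left(T,L \right)} = T L T L - 7 = L T T L - 7 = L T^{2} L - 7 = L^{2} T^{2} - 7 = -7 + L^{2} T^{2}$)
$Q{\left(V,G \right)} = V^{2}$
$\left(Q{\left(-85,-115 \right)} + p{\left(18,30 \right)}\right) + c{\left(q,-180 \right)} = \left(\left(-85\right)^{2} - 125\right) - \left(7 - \left(-180\right)^{2} \left(-143\right)^{2}\right) = \left(7225 - 125\right) + \left(-7 + 32400 \cdot 20449\right) = 7100 + \left(-7 + 662547600\right) = 7100 + 662547593 = 662554693$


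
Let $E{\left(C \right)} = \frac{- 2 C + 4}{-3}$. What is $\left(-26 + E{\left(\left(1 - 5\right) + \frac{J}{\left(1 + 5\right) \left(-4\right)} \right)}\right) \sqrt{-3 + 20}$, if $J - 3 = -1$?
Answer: $- \frac{541 \sqrt{17}}{18} \approx -123.92$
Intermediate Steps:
$J = 2$ ($J = 3 - 1 = 2$)
$E{\left(C \right)} = - \frac{4}{3} + \frac{2 C}{3}$ ($E{\left(C \right)} = \left(4 - 2 C\right) \left(- \frac{1}{3}\right) = - \frac{4}{3} + \frac{2 C}{3}$)
$\left(-26 + E{\left(\left(1 - 5\right) + \frac{J}{\left(1 + 5\right) \left(-4\right)} \right)}\right) \sqrt{-3 + 20} = \left(-26 + \left(- \frac{4}{3} + \frac{2 \left(\left(1 - 5\right) + \frac{2}{\left(1 + 5\right) \left(-4\right)}\right)}{3}\right)\right) \sqrt{-3 + 20} = \left(-26 + \left(- \frac{4}{3} + \frac{2 \left(-4 + \frac{2}{6 \left(-4\right)}\right)}{3}\right)\right) \sqrt{17} = \left(-26 + \left(- \frac{4}{3} + \frac{2 \left(-4 + \frac{2}{-24}\right)}{3}\right)\right) \sqrt{17} = \left(-26 + \left(- \frac{4}{3} + \frac{2 \left(-4 + 2 \left(- \frac{1}{24}\right)\right)}{3}\right)\right) \sqrt{17} = \left(-26 + \left(- \frac{4}{3} + \frac{2 \left(-4 - \frac{1}{12}\right)}{3}\right)\right) \sqrt{17} = \left(-26 + \left(- \frac{4}{3} + \frac{2}{3} \left(- \frac{49}{12}\right)\right)\right) \sqrt{17} = \left(-26 - \frac{73}{18}\right) \sqrt{17} = - \frac{541 \sqrt{17}}{18}$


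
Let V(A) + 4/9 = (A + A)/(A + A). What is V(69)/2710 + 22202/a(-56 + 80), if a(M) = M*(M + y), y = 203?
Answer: 9025567/2214612 ≈ 4.0755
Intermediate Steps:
V(A) = 5/9 (V(A) = -4/9 + (A + A)/(A + A) = -4/9 + (2*A)/((2*A)) = -4/9 + (2*A)*(1/(2*A)) = -4/9 + 1 = 5/9)
a(M) = M*(203 + M) (a(M) = M*(M + 203) = M*(203 + M))
V(69)/2710 + 22202/a(-56 + 80) = (5/9)/2710 + 22202/(((-56 + 80)*(203 + (-56 + 80)))) = (5/9)*(1/2710) + 22202/((24*(203 + 24))) = 1/4878 + 22202/((24*227)) = 1/4878 + 22202/5448 = 1/4878 + 22202*(1/5448) = 1/4878 + 11101/2724 = 9025567/2214612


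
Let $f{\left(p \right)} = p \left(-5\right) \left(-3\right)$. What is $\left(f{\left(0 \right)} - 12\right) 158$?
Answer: $-1896$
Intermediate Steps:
$f{\left(p \right)} = 15 p$ ($f{\left(p \right)} = - 5 p \left(-3\right) = 15 p$)
$\left(f{\left(0 \right)} - 12\right) 158 = \left(15 \cdot 0 - 12\right) 158 = \left(0 - 12\right) 158 = \left(-12\right) 158 = -1896$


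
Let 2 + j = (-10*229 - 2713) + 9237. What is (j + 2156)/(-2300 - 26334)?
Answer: -3194/14317 ≈ -0.22309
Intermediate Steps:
j = 4232 (j = -2 + ((-10*229 - 2713) + 9237) = -2 + ((-2290 - 2713) + 9237) = -2 + (-5003 + 9237) = -2 + 4234 = 4232)
(j + 2156)/(-2300 - 26334) = (4232 + 2156)/(-2300 - 26334) = 6388/(-28634) = 6388*(-1/28634) = -3194/14317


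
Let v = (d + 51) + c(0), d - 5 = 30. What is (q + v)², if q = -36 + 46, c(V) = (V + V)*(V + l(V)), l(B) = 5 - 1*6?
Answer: 9216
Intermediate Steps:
d = 35 (d = 5 + 30 = 35)
l(B) = -1 (l(B) = 5 - 6 = -1)
c(V) = 2*V*(-1 + V) (c(V) = (V + V)*(V - 1) = (2*V)*(-1 + V) = 2*V*(-1 + V))
q = 10
v = 86 (v = (35 + 51) + 2*0*(-1 + 0) = 86 + 2*0*(-1) = 86 + 0 = 86)
(q + v)² = (10 + 86)² = 96² = 9216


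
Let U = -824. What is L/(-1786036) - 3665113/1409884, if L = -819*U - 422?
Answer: -267746338133/89932270708 ≈ -2.9772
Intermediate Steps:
L = 674434 (L = -819*(-824) - 422 = 674856 - 422 = 674434)
L/(-1786036) - 3665113/1409884 = 674434/(-1786036) - 3665113/1409884 = 674434*(-1/1786036) - 3665113*1/1409884 = -337217/893018 - 3665113/1409884 = -267746338133/89932270708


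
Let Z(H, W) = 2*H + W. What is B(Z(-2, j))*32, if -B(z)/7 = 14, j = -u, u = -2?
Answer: -3136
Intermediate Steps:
j = 2 (j = -1*(-2) = 2)
Z(H, W) = W + 2*H
B(z) = -98 (B(z) = -7*14 = -98)
B(Z(-2, j))*32 = -98*32 = -3136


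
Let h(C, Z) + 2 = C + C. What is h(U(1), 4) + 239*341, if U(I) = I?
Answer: 81499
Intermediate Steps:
h(C, Z) = -2 + 2*C (h(C, Z) = -2 + (C + C) = -2 + 2*C)
h(U(1), 4) + 239*341 = (-2 + 2*1) + 239*341 = (-2 + 2) + 81499 = 0 + 81499 = 81499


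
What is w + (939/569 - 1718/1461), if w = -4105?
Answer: -3412129108/831309 ≈ -4104.5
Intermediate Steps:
w + (939/569 - 1718/1461) = -4105 + (939/569 - 1718/1461) = -4105 + 394337/831309 = -3412129108/831309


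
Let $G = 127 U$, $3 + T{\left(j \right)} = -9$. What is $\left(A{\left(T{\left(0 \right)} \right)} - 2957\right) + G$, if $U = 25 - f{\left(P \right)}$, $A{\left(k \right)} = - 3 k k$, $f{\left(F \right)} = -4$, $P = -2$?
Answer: $294$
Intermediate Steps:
$T{\left(j \right)} = -12$ ($T{\left(j \right)} = -3 - 9 = -12$)
$A{\left(k \right)} = - 3 k^{2}$
$U = 29$ ($U = 25 - -4 = 25 + 4 = 29$)
$G = 3683$ ($G = 127 \cdot 29 = 3683$)
$\left(A{\left(T{\left(0 \right)} \right)} - 2957\right) + G = \left(- 3 \left(-12\right)^{2} - 2957\right) + 3683 = \left(\left(-3\right) 144 - 2957\right) + 3683 = \left(-432 - 2957\right) + 3683 = -3389 + 3683 = 294$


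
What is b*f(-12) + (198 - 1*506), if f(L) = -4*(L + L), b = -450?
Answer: -43508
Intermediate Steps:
f(L) = -8*L
b*f(-12) + (198 - 1*506) = -(-3600)*(-12) + (198 - 1*506) = -450*96 + (198 - 506) = -43200 - 308 = -43508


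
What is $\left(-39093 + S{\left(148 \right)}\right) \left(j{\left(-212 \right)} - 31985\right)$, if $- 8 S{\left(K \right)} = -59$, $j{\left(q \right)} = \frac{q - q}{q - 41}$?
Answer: $\frac{10001229725}{8} \approx 1.2502 \cdot 10^{9}$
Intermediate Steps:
$j{\left(q \right)} = 0$ ($j{\left(q \right)} = \frac{0}{-41 + q} = 0$)
$S{\left(K \right)} = \frac{59}{8}$ ($S{\left(K \right)} = \left(- \frac{1}{8}\right) \left(-59\right) = \frac{59}{8}$)
$\left(-39093 + S{\left(148 \right)}\right) \left(j{\left(-212 \right)} - 31985\right) = \left(-39093 + \frac{59}{8}\right) \left(0 - 31985\right) = \left(- \frac{312685}{8}\right) \left(-31985\right) = \frac{10001229725}{8}$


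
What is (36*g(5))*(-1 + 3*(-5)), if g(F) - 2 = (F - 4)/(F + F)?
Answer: -6048/5 ≈ -1209.6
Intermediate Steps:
g(F) = 2 + (-4 + F)/(2*F) (g(F) = 2 + (F - 4)/(F + F) = 2 + (-4 + F)/((2*F)) = 2 + (-4 + F)*(1/(2*F)) = 2 + (-4 + F)/(2*F))
(36*g(5))*(-1 + 3*(-5)) = (36*(5/2 - 2/5))*(-1 + 3*(-5)) = (36*(5/2 - 2*⅕))*(-1 - 15) = (36*(5/2 - ⅖))*(-16) = (36*(21/10))*(-16) = (378/5)*(-16) = -6048/5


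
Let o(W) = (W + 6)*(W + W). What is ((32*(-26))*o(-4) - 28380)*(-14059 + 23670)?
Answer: -144818548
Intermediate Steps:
o(W) = 2*W*(6 + W) (o(W) = (6 + W)*(2*W) = 2*W*(6 + W))
((32*(-26))*o(-4) - 28380)*(-14059 + 23670) = ((32*(-26))*(2*(-4)*(6 - 4)) - 28380)*(-14059 + 23670) = (-1664*(-4)*2 - 28380)*9611 = (-832*(-16) - 28380)*9611 = (13312 - 28380)*9611 = -15068*9611 = -144818548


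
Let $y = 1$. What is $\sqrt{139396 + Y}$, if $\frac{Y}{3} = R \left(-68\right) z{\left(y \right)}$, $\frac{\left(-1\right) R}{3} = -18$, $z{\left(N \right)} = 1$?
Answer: $14 \sqrt{655} \approx 358.3$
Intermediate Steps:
$R = 54$ ($R = \left(-3\right) \left(-18\right) = 54$)
$Y = -11016$ ($Y = 3 \cdot 54 \left(-68\right) 1 = 3 \left(\left(-3672\right) 1\right) = 3 \left(-3672\right) = -11016$)
$\sqrt{139396 + Y} = \sqrt{139396 - 11016} = \sqrt{128380} = 14 \sqrt{655}$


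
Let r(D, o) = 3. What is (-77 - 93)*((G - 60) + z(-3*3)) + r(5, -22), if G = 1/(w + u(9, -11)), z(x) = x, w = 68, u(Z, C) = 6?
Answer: 434036/37 ≈ 11731.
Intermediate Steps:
G = 1/74 (G = 1/(68 + 6) = 1/74 ≈ 0.013514)
(-77 - 93)*((G - 60) + z(-3*3)) + r(5, -22) = (-77 - 93)*((1/74 - 60) - 3*3) + 3 = -170*(-4439/74 - 9) + 3 = -170*(-5105/74) + 3 = 433925/37 + 3 = 434036/37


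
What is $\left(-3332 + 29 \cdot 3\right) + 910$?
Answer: $-2335$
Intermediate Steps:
$\left(-3332 + 29 \cdot 3\right) + 910 = \left(-3332 + 87\right) + 910 = -3245 + 910 = -2335$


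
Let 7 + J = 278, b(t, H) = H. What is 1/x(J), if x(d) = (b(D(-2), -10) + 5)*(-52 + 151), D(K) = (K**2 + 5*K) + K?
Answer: -1/495 ≈ -0.0020202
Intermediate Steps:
D(K) = K**2 + 6*K
J = 271 (J = -7 + 278 = 271)
x(d) = -495 (x(d) = (-10 + 5)*(-52 + 151) = -5*99 = -495)
1/x(J) = 1/(-495) = -1/495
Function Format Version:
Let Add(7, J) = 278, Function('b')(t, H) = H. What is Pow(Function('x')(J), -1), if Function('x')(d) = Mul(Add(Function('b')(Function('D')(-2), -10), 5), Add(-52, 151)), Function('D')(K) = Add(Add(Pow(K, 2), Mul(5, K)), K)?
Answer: Rational(-1, 495) ≈ -0.0020202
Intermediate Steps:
Function('D')(K) = Add(Pow(K, 2), Mul(6, K))
J = 271 (J = Add(-7, 278) = 271)
Function('x')(d) = -495 (Function('x')(d) = Mul(Add(-10, 5), Add(-52, 151)) = Mul(-5, 99) = -495)
Pow(Function('x')(J), -1) = Pow(-495, -1) = Rational(-1, 495)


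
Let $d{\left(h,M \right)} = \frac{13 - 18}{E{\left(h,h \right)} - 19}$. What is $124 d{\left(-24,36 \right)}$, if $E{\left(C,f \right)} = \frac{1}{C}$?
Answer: $\frac{14880}{457} \approx 32.56$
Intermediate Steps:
$d{\left(h,M \right)} = - \frac{5}{-19 + \frac{1}{h}}$ ($d{\left(h,M \right)} = \frac{13 - 18}{\frac{1}{h} - 19} = - \frac{5}{-19 + \frac{1}{h}}$)
$124 d{\left(-24,36 \right)} = 124 \cdot 5 \left(-24\right) \frac{1}{-1 + 19 \left(-24\right)} = 124 \cdot 5 \left(-24\right) \frac{1}{-1 - 456} = 124 \cdot 5 \left(-24\right) \frac{1}{-457} = 124 \cdot 5 \left(-24\right) \left(- \frac{1}{457}\right) = 124 \cdot \frac{120}{457} = \frac{14880}{457}$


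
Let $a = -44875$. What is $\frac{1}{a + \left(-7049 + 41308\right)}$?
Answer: $- \frac{1}{10616} \approx -9.4197 \cdot 10^{-5}$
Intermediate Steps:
$\frac{1}{a + \left(-7049 + 41308\right)} = \frac{1}{-44875 + \left(-7049 + 41308\right)} = \frac{1}{-44875 + 34259} = \frac{1}{-10616} = - \frac{1}{10616}$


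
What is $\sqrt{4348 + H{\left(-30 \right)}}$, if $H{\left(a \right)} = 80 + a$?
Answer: $\sqrt{4398} \approx 66.317$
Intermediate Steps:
$\sqrt{4348 + H{\left(-30 \right)}} = \sqrt{4348 + \left(80 - 30\right)} = \sqrt{4348 + 50} = \sqrt{4398}$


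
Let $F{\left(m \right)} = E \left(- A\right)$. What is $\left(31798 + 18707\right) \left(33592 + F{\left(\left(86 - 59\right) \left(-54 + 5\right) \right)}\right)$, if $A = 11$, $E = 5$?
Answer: $1693786185$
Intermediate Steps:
$F{\left(m \right)} = -55$ ($F{\left(m \right)} = 5 \left(\left(-1\right) 11\right) = 5 \left(-11\right) = -55$)
$\left(31798 + 18707\right) \left(33592 + F{\left(\left(86 - 59\right) \left(-54 + 5\right) \right)}\right) = \left(31798 + 18707\right) \left(33592 - 55\right) = 50505 \cdot 33537 = 1693786185$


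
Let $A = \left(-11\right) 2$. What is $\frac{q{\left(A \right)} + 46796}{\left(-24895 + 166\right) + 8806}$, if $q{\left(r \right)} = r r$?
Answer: $- \frac{47280}{15923} \approx -2.9693$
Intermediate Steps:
$A = -22$
$q{\left(r \right)} = r^{2}$
$\frac{q{\left(A \right)} + 46796}{\left(-24895 + 166\right) + 8806} = \frac{\left(-22\right)^{2} + 46796}{\left(-24895 + 166\right) + 8806} = \frac{484 + 46796}{-24729 + 8806} = \frac{47280}{-15923} = 47280 \left(- \frac{1}{15923}\right) = - \frac{47280}{15923}$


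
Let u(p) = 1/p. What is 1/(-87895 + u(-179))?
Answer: -179/15733206 ≈ -1.1377e-5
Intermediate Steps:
1/(-87895 + u(-179)) = 1/(-87895 + 1/(-179)) = 1/(-87895 - 1/179) = 1/(-15733206/179) = -179/15733206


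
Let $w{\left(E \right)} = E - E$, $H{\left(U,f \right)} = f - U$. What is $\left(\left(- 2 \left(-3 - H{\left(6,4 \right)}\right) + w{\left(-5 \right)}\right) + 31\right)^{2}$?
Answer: $1089$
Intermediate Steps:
$w{\left(E \right)} = 0$
$\left(\left(- 2 \left(-3 - H{\left(6,4 \right)}\right) + w{\left(-5 \right)}\right) + 31\right)^{2} = \left(\left(- 2 \left(-3 - \left(4 - 6\right)\right) + 0\right) + 31\right)^{2} = \left(\left(- 2 \left(-3 - -2\right) + 0\right) + 31\right)^{2} = \left(\left(- 2 \left(-3 + 2\right) + 0\right) + 31\right)^{2} = \left(\left(\left(-2\right) \left(-1\right) + 0\right) + 31\right)^{2} = \left(\left(2 + 0\right) + 31\right)^{2} = \left(2 + 31\right)^{2} = 33^{2} = 1089$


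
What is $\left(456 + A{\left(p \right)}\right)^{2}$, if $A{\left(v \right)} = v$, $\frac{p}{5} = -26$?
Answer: $106276$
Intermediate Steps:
$p = -130$ ($p = 5 \left(-26\right) = -130$)
$\left(456 + A{\left(p \right)}\right)^{2} = \left(456 - 130\right)^{2} = 326^{2} = 106276$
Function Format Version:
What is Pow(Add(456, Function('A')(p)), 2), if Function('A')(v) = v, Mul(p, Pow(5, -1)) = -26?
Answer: 106276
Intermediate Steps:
p = -130 (p = Mul(5, -26) = -130)
Pow(Add(456, Function('A')(p)), 2) = Pow(Add(456, -130), 2) = Pow(326, 2) = 106276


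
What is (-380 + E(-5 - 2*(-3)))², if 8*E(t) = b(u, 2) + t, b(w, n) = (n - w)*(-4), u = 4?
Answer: 9186961/64 ≈ 1.4355e+5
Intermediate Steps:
b(w, n) = -4*n + 4*w
E(t) = 1 + t/8 (E(t) = ((-4*2 + 4*4) + t)/8 = ((-8 + 16) + t)/8 = (8 + t)/8 = 1 + t/8)
(-380 + E(-5 - 2*(-3)))² = (-380 + (1 + (-5 - 2*(-3))/8))² = (-380 + (1 + (-5 + 6)/8))² = (-380 + (1 + (⅛)*1))² = (-380 + (1 + ⅛))² = (-380 + 9/8)² = (-3031/8)² = 9186961/64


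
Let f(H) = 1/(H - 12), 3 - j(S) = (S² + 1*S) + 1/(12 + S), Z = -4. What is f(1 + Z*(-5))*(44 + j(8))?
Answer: -167/60 ≈ -2.7833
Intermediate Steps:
j(S) = 3 - S - S² - 1/(12 + S) (j(S) = 3 - ((S² + 1*S) + 1/(12 + S)) = 3 - ((S² + S) + 1/(12 + S)) = 3 - ((S + S²) + 1/(12 + S)) = 3 - (S + S² + 1/(12 + S)) = 3 + (-S - S² - 1/(12 + S)) = 3 - S - S² - 1/(12 + S))
f(H) = 1/(-12 + H)
f(1 + Z*(-5))*(44 + j(8)) = (44 + (35 - 1*8³ - 13*8² - 9*8)/(12 + 8))/(-12 + (1 - 4*(-5))) = (44 + (35 - 1*512 - 13*64 - 72)/20)/(-12 + (1 + 20)) = (44 + (35 - 512 - 832 - 72)/20)/(-12 + 21) = (44 + (1/20)*(-1381))/9 = (44 - 1381/20)/9 = (⅑)*(-501/20) = -167/60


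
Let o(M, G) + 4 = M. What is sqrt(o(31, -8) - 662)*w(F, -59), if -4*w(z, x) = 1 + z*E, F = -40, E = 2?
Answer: 79*I*sqrt(635)/4 ≈ 497.68*I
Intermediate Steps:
o(M, G) = -4 + M
w(z, x) = -1/4 - z/2 (w(z, x) = -(1 + z*2)/4 = -(1 + 2*z)/4 = -1/4 - z/2)
sqrt(o(31, -8) - 662)*w(F, -59) = sqrt((-4 + 31) - 662)*(-1/4 - 1/2*(-40)) = sqrt(27 - 662)*(-1/4 + 20) = sqrt(-635)*(79/4) = (I*sqrt(635))*(79/4) = 79*I*sqrt(635)/4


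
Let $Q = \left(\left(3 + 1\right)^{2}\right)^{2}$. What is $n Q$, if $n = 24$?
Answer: $6144$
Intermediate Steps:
$Q = 256$ ($Q = \left(4^{2}\right)^{2} = 16^{2} = 256$)
$n Q = 24 \cdot 256 = 6144$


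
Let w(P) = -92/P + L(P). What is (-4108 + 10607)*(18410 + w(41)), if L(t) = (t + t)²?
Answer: 6696582598/41 ≈ 1.6333e+8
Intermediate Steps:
L(t) = 4*t² (L(t) = (2*t)² = 4*t²)
w(P) = -92/P + 4*P²
(-4108 + 10607)*(18410 + w(41)) = (-4108 + 10607)*(18410 + 4*(-23 + 41³)/41) = 6499*(18410 + 4*(1/41)*(-23 + 68921)) = 6499*(18410 + 4*(1/41)*68898) = 6499*(18410 + 275592/41) = 6499*(1030402/41) = 6696582598/41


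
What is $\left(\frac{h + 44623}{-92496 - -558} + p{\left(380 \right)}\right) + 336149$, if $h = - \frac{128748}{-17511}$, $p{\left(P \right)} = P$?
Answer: $\frac{60198456927569}{178880702} \approx 3.3653 \cdot 10^{5}$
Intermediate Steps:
$h = \frac{42916}{5837}$ ($h = \left(-128748\right) \left(- \frac{1}{17511}\right) = \frac{42916}{5837} \approx 7.3524$)
$\left(\frac{h + 44623}{-92496 - -558} + p{\left(380 \right)}\right) + 336149 = \left(\frac{\frac{42916}{5837} + 44623}{-92496 - -558} + 380\right) + 336149 = \left(\frac{260507367}{5837 \left(-92496 + 558\right)} + 380\right) + 336149 = \left(\frac{260507367}{5837 \left(-91938\right)} + 380\right) + 336149 = \left(\frac{260507367}{5837} \left(- \frac{1}{91938}\right) + 380\right) + 336149 = \left(- \frac{86835789}{178880702} + 380\right) + 336149 = \frac{67887830971}{178880702} + 336149 = \frac{60198456927569}{178880702}$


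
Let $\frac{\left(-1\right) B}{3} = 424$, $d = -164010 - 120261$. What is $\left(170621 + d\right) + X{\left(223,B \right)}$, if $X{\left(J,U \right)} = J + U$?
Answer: $-114699$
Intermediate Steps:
$d = -284271$ ($d = -164010 - 120261 = -284271$)
$B = -1272$ ($B = \left(-3\right) 424 = -1272$)
$\left(170621 + d\right) + X{\left(223,B \right)} = \left(170621 - 284271\right) + \left(223 - 1272\right) = -113650 - 1049 = -114699$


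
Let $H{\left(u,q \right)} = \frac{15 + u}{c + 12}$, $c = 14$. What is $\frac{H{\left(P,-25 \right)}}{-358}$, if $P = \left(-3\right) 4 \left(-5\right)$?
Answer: $- \frac{75}{9308} \approx -0.0080576$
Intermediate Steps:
$P = 60$ ($P = \left(-12\right) \left(-5\right) = 60$)
$H{\left(u,q \right)} = \frac{15}{26} + \frac{u}{26}$ ($H{\left(u,q \right)} = \frac{15 + u}{14 + 12} = \frac{15 + u}{26} = \left(15 + u\right) \frac{1}{26} = \frac{15}{26} + \frac{u}{26}$)
$\frac{H{\left(P,-25 \right)}}{-358} = \frac{\frac{15}{26} + \frac{1}{26} \cdot 60}{-358} = \left(\frac{15}{26} + \frac{30}{13}\right) \left(- \frac{1}{358}\right) = \frac{75}{26} \left(- \frac{1}{358}\right) = - \frac{75}{9308}$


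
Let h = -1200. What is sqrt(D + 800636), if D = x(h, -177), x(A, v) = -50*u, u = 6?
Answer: 4*sqrt(50021) ≈ 894.62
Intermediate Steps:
x(A, v) = -300 (x(A, v) = -50*6 = -300)
D = -300
sqrt(D + 800636) = sqrt(-300 + 800636) = sqrt(800336) = 4*sqrt(50021)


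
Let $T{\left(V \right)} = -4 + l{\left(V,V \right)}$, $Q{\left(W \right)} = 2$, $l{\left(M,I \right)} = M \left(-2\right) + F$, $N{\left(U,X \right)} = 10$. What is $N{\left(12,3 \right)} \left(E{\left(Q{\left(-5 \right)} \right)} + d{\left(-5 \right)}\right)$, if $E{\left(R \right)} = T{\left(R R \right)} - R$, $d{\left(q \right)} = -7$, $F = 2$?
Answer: $-190$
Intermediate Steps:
$l{\left(M,I \right)} = 2 - 2 M$ ($l{\left(M,I \right)} = M \left(-2\right) + 2 = - 2 M + 2 = 2 - 2 M$)
$T{\left(V \right)} = -2 - 2 V$ ($T{\left(V \right)} = -4 - \left(-2 + 2 V\right) = -2 - 2 V$)
$E{\left(R \right)} = -2 - R - 2 R^{2}$ ($E{\left(R \right)} = \left(-2 - 2 R R\right) - R = \left(-2 - 2 R^{2}\right) - R = -2 - R - 2 R^{2}$)
$N{\left(12,3 \right)} \left(E{\left(Q{\left(-5 \right)} \right)} + d{\left(-5 \right)}\right) = 10 \left(\left(-2 - 2 - 2 \cdot 2^{2}\right) - 7\right) = 10 \left(\left(-2 - 2 - 8\right) - 7\right) = 10 \left(-12 - 7\right) = 10 \left(-19\right) = -190$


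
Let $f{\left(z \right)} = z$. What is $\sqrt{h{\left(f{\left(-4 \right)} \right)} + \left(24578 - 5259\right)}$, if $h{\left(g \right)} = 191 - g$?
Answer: $\sqrt{19514} \approx 139.69$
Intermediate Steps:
$\sqrt{h{\left(f{\left(-4 \right)} \right)} + \left(24578 - 5259\right)} = \sqrt{\left(191 - -4\right) + \left(24578 - 5259\right)} = \sqrt{\left(191 + 4\right) + 19319} = \sqrt{195 + 19319} = \sqrt{19514}$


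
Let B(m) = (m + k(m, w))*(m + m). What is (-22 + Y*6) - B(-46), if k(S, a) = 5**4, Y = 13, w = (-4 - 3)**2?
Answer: 53324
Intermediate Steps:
w = 49 (w = (-7)**2 = 49)
k(S, a) = 625
B(m) = 2*m*(625 + m) (B(m) = (m + 625)*(m + m) = (625 + m)*(2*m) = 2*m*(625 + m))
(-22 + Y*6) - B(-46) = (-22 + 13*6) - 2*(-46)*(625 - 46) = (-22 + 78) - 2*(-46)*579 = 56 - 1*(-53268) = 56 + 53268 = 53324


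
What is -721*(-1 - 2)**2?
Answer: -6489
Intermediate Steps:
-721*(-1 - 2)**2 = -721*(-3)**2 = -721*9 = -6489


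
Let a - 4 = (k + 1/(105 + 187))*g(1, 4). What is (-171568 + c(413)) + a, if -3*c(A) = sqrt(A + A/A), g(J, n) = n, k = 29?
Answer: -12515703/73 - sqrt(46) ≈ -1.7145e+5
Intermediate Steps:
c(A) = -sqrt(1 + A)/3 (c(A) = -sqrt(A + A/A)/3 = -sqrt(A + 1)/3 = -sqrt(1 + A)/3)
a = 8761/73 (a = 4 + (29 + 1/(105 + 187))*4 = 4 + (29 + 1/292)*4 = 4 + (8469/292)*4 = 4 + 8469/73 = 8761/73 ≈ 120.01)
(-171568 + c(413)) + a = (-171568 - sqrt(1 + 413)/3) + 8761/73 = (-171568 - sqrt(46)) + 8761/73 = -12515703/73 - sqrt(46)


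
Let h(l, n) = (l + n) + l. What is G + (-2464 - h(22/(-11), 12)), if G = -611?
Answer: -3083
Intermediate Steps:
h(l, n) = n + 2*l
G + (-2464 - h(22/(-11), 12)) = -611 + (-2464 - (12 + 2*(22/(-11)))) = -611 + (-2464 - (12 + 2*(22*(-1/11)))) = -611 + (-2464 - (12 + 2*(-2))) = -611 + (-2464 - (12 - 4)) = -611 + (-2464 - 1*8) = -611 + (-2464 - 8) = -611 - 2472 = -3083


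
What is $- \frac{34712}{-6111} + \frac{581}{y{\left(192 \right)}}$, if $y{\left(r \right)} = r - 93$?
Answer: $\frac{86259}{7469} \approx 11.549$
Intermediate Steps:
$y{\left(r \right)} = -93 + r$
$- \frac{34712}{-6111} + \frac{581}{y{\left(192 \right)}} = - \frac{34712}{-6111} + \frac{581}{-93 + 192} = \left(-34712\right) \left(- \frac{1}{6111}\right) + \frac{581}{99} = \frac{34712}{6111} + 581 \cdot \frac{1}{99} = \frac{34712}{6111} + \frac{581}{99} = \frac{86259}{7469}$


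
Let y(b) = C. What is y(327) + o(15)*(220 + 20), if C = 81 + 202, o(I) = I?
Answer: 3883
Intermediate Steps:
C = 283
y(b) = 283
y(327) + o(15)*(220 + 20) = 283 + 15*(220 + 20) = 283 + 15*240 = 283 + 3600 = 3883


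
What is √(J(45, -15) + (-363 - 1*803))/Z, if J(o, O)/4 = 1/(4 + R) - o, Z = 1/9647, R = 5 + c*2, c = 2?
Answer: 9647*I*√227422/13 ≈ 3.5389e+5*I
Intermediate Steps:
R = 9 (R = 5 + 2*2 = 5 + 4 = 9)
Z = 1/9647 ≈ 0.00010366
J(o, O) = 4/13 - 4*o (J(o, O) = 4*(1/(4 + 9) - o) = 4*(1/13 - o) = 4/13 - 4*o)
√(J(45, -15) + (-363 - 1*803))/Z = √((4/13 - 4*45) + (-363 - 1*803))/(1/9647) = √((4/13 - 180) + (-363 - 803))*9647 = √(-2336/13 - 1166)*9647 = √(-17494/13)*9647 = (I*√227422/13)*9647 = 9647*I*√227422/13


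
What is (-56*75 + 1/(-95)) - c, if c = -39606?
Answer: 3363569/95 ≈ 35406.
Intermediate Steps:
(-56*75 + 1/(-95)) - c = (-56*75 + 1/(-95)) - 1*(-39606) = (-4200 - 1/95) + 39606 = -399001/95 + 39606 = 3363569/95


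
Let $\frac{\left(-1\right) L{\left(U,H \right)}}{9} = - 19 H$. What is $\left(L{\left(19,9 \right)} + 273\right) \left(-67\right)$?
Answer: $-121404$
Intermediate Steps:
$L{\left(U,H \right)} = 171 H$ ($L{\left(U,H \right)} = - 9 \left(- 19 H\right) = 171 H$)
$\left(L{\left(19,9 \right)} + 273\right) \left(-67\right) = \left(171 \cdot 9 + 273\right) \left(-67\right) = \left(1539 + 273\right) \left(-67\right) = 1812 \left(-67\right) = -121404$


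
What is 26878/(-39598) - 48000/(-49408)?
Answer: 2237171/7642414 ≈ 0.29273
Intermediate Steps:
26878/(-39598) - 48000/(-49408) = 26878*(-1/39598) - 48000*(-1/49408) = -13439/19799 + 375/386 = 2237171/7642414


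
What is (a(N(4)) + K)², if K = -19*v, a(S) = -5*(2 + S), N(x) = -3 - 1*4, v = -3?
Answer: 6724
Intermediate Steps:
N(x) = -7 (N(x) = -3 - 4 = -7)
a(S) = -10 - 5*S
K = 57 (K = -19*(-3) = 57)
(a(N(4)) + K)² = ((-10 - 5*(-7)) + 57)² = ((-10 + 35) + 57)² = (25 + 57)² = 82² = 6724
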